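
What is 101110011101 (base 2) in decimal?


101110011101 in decimal = 2973

2973


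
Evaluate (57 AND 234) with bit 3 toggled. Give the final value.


Step 1: 57 & 234 = 40
Step 2: 40 ^ (1 << 3) = 40 ^ 8 = 32

32


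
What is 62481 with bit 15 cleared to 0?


62481 & ~(1 << 15) = 29713

29713


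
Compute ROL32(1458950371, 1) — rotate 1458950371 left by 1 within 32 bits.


Rotate 0b1010110111101011101000011100011 left by 1 (32-bit) = 0b10101101111010111010000111000110 = 2917900742

2917900742


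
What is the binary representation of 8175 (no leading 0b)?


8175 = 1111111101111 in binary

1111111101111


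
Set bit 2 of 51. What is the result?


51 | (1 << 2) = 51 | 4 = 55

55


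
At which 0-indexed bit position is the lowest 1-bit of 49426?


0b1100000100010010. Lowest set bit at position 1

1


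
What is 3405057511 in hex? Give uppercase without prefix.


3405057511 = CAF50DE7 hex

CAF50DE7


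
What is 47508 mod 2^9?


47508 & 511 = 404

404


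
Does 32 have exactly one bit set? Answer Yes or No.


0b100000. Only one bit set => Yes

Yes


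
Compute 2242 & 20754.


0b100011000010 & 0b101000100010010 = 0b10 = 2

2


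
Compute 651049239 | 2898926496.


0b100110110011100011100100010111 | 0b10101100110010100001101110100000 = 0b10101110110011100011101110110111 = 2932751287

2932751287


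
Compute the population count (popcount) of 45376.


0b1011000101000000 has 5 set bits

5


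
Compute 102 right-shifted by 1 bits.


0b1100110 >> 1 = 0b110011 = 51

51


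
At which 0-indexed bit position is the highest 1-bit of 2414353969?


0b10001111111010000001111000110001. Highest set bit at position 31

31


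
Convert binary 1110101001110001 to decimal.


1110101001110001 in decimal = 60017

60017


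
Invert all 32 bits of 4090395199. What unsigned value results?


4090395199 ^ 4294967295 = 204572096

204572096


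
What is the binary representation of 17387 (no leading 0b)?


17387 = 100001111101011 in binary

100001111101011


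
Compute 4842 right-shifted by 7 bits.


0b1001011101010 >> 7 = 0b100101 = 37

37


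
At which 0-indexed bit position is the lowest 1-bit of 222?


0b11011110. Lowest set bit at position 1

1


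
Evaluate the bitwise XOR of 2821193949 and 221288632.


0b10101000001010000000000011011101 ^ 0b1101001100001001100010111000 = 0b10100101000110001001100001100101 = 2769852517

2769852517


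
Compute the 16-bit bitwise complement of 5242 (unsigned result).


~0b1010001111010 = 0b1110101110000101 = 60293 (16-bit unsigned)

60293


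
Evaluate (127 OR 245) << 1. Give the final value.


Step 1: 127 | 245 = 255
Step 2: 255 << 1 = 510

510


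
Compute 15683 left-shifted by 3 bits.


0b11110101000011 << 3 = 0b11110101000011000 = 125464

125464


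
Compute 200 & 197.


0b11001000 & 0b11000101 = 0b11000000 = 192

192


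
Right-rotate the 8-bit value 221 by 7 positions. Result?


Rotate 0b11011101 right by 7 (8-bit) = 0b10111011 = 187

187


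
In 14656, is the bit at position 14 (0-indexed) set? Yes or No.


0b11100101000000, bit 14 = 0. No

No


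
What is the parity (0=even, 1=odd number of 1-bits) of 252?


0b11111100 has 6 ones => parity 0

0


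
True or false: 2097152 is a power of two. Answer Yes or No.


0b1000000000000000000000. Only one bit set => Yes

Yes


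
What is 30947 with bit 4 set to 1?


30947 | (1 << 4) = 30947 | 16 = 30963

30963


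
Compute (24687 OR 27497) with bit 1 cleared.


Step 1: 24687 | 27497 = 27503
Step 2: 27503 & ~(1 << 1) = 27501

27501


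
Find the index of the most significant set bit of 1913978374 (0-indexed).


0b1110010000101001111111000000110. Highest set bit at position 30

30


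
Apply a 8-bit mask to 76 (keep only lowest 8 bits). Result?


76 & 255 = 76

76


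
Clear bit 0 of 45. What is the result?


45 & ~(1 << 0) = 44

44


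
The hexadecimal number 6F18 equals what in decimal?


6F18 hex = 28440 decimal

28440


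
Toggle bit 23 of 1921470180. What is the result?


1921470180 ^ (1 << 23) = 1921470180 ^ 8388608 = 1913081572

1913081572


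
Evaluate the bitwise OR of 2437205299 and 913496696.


0b10010001010001001100110100110011 | 0b110110011100101101101001111000 = 0b10110111011101101101111101111011 = 3078020987

3078020987


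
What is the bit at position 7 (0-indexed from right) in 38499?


0b1001011001100011, position 7 = 0

0


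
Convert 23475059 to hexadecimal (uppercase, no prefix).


23475059 = 1663373 hex

1663373


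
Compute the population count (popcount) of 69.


0b1000101 has 3 set bits

3


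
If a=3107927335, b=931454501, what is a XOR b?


3107927335 ^ 931454501 = 2394680066

2394680066


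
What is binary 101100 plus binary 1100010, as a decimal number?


101100 + 1100010 = 10001110 = 142

142


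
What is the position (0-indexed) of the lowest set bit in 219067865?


0b1101000011101011010111011001. Lowest set bit at position 0

0


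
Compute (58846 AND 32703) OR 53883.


Step 1: 58846 & 32703 = 26014
Step 2: 26014 | 53883 = 63487

63487


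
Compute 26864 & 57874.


0b110100011110000 & 0b1110001000010010 = 0b110000000010000 = 24592

24592


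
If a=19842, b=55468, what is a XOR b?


19842 ^ 55468 = 38190

38190


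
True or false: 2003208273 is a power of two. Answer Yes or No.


0b1110111011001101000100001010001. Multiple bits set => No

No


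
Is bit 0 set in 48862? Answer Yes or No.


0b1011111011011110, bit 0 = 0. No

No


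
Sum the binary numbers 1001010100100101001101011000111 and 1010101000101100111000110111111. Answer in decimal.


1001010100100101001101011000111 + 1010101000101100111000110111111 = 10011111101010010000110010000110 = 2678656134

2678656134


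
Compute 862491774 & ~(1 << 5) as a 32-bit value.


862491774 & ~(1 << 5) = 862491742

862491742


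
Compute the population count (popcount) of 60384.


0b1110101111100000 has 9 set bits

9


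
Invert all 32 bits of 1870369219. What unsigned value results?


1870369219 ^ 4294967295 = 2424598076

2424598076


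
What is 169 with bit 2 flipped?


169 ^ (1 << 2) = 169 ^ 4 = 173

173


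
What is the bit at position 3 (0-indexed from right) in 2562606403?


0b10011000101111100100010101000011, position 3 = 0

0


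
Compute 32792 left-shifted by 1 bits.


0b1000000000011000 << 1 = 0b10000000000110000 = 65584

65584


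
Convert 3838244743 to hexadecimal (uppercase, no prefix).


3838244743 = E4C6F787 hex

E4C6F787


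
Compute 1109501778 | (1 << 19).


1109501778 | (1 << 19) = 1109501778 | 524288 = 1110026066

1110026066


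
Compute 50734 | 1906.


0b1100011000101110 | 0b11101110010 = 0b1100011101111110 = 51070

51070


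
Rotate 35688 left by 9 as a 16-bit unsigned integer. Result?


Rotate 0b1000101101101000 left by 9 (16-bit) = 0b1101000100010110 = 53526

53526


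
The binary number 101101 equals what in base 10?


101101 in decimal = 45

45


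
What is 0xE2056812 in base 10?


E2056812 hex = 3792005138 decimal

3792005138


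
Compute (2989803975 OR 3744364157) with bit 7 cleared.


Step 1: 2989803975 | 3744364157 = 4282318847
Step 2: 4282318847 & ~(1 << 7) = 4282318719

4282318719


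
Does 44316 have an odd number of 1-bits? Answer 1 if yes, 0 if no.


0b1010110100011100 has 8 ones => parity 0

0


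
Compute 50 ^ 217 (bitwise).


0b110010 ^ 0b11011001 = 0b11101011 = 235

235


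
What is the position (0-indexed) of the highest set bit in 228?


0b11100100. Highest set bit at position 7

7


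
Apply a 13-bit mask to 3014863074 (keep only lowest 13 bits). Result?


3014863074 & 8191 = 2274

2274


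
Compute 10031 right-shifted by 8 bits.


0b10011100101111 >> 8 = 0b100111 = 39

39


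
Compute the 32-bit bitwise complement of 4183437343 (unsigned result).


~0b11111001010110100011000000011111 = 0b110101001011100111111100000 = 111529952 (32-bit unsigned)

111529952


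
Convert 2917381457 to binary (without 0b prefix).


2917381457 = 10101101111000111011010101010001 in binary

10101101111000111011010101010001


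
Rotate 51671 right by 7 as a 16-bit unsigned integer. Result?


Rotate 0b1100100111010111 right by 7 (16-bit) = 0b1010111110010011 = 44947

44947


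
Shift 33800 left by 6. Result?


0b1000010000001000 << 6 = 0b1000010000001000000000 = 2163200

2163200


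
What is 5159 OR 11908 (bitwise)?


0b1010000100111 | 0b10111010000100 = 0b11111010100111 = 16039

16039


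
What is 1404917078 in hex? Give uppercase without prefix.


1404917078 = 53BD5556 hex

53BD5556


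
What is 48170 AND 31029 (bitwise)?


0b1011110000101010 & 0b111100100110101 = 0b11100000100000 = 14368

14368


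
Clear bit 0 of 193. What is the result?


193 & ~(1 << 0) = 192

192


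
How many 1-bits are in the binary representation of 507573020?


0b11110010000001111001100011100 has 14 set bits

14


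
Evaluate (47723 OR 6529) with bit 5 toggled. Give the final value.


Step 1: 47723 | 6529 = 48107
Step 2: 48107 ^ (1 << 5) = 48107 ^ 32 = 48075

48075


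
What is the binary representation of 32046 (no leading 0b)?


32046 = 111110100101110 in binary

111110100101110


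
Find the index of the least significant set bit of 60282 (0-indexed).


0b1110101101111010. Lowest set bit at position 1

1


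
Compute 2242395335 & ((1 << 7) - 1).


2242395335 & 127 = 71

71


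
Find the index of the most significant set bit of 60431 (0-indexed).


0b1110110000001111. Highest set bit at position 15

15


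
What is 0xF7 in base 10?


F7 hex = 247 decimal

247


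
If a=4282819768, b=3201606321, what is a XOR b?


4282819768 ^ 3201606321 = 1100088841

1100088841


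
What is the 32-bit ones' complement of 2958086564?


2958086564 ^ 4294967295 = 1336880731

1336880731


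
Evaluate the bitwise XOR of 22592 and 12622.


0b101100001000000 ^ 0b11000101001110 = 0b110100100001110 = 26894

26894


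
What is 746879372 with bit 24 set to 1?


746879372 | (1 << 24) = 746879372 | 16777216 = 763656588

763656588


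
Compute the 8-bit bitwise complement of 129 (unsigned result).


~0b10000001 = 0b1111110 = 126 (8-bit unsigned)

126


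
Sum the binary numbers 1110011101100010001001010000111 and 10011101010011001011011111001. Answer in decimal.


1110011101100010001001010000111 + 10011101010011001011011111001 = 10000111010110101010100110000000 = 2270865792

2270865792


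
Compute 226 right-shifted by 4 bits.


0b11100010 >> 4 = 0b1110 = 14

14


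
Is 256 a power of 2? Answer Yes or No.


0b100000000. Only one bit set => Yes

Yes


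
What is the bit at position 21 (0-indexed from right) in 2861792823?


0b10101010100100110111111000110111, position 21 = 0

0


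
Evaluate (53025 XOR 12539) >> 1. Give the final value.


Step 1: 53025 ^ 12539 = 65498
Step 2: 65498 >> 1 = 32749

32749


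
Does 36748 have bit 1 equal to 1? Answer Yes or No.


0b1000111110001100, bit 1 = 0. No

No


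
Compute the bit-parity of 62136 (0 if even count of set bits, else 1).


0b1111001010111000 has 9 ones => parity 1

1


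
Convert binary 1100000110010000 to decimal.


1100000110010000 in decimal = 49552

49552


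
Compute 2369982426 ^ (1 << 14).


2369982426 ^ (1 << 14) = 2369982426 ^ 16384 = 2369998810

2369998810


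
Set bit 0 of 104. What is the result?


104 | (1 << 0) = 104 | 1 = 105

105


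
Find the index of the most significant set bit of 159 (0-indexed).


0b10011111. Highest set bit at position 7

7


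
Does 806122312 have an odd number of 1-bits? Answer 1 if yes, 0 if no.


0b110000000011000111001101001000 has 11 ones => parity 1

1


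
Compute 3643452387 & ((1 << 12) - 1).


3643452387 & 4095 = 3043

3043


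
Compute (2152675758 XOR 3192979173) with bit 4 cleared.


Step 1: 2152675758 ^ 3192979173 = 1042270027
Step 2: 1042270027 & ~(1 << 4) = 1042270027

1042270027


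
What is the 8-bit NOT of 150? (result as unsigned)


~0b10010110 = 0b1101001 = 105 (8-bit unsigned)

105


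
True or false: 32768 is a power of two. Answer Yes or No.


0b1000000000000000. Only one bit set => Yes

Yes


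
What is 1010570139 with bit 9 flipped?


1010570139 ^ (1 << 9) = 1010570139 ^ 512 = 1010569627

1010569627


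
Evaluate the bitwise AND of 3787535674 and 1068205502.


0b11100001110000010011010100111010 & 0b111111101010111000010110111110 = 0b100001100000010000010100111010 = 562103610

562103610


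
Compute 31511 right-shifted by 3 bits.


0b111101100010111 >> 3 = 0b111101100010 = 3938

3938


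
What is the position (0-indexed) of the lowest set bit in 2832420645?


0b10101000110100110100111100100101. Lowest set bit at position 0

0


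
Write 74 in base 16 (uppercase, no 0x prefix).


74 = 4A hex

4A


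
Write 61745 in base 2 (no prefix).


61745 = 1111000100110001 in binary

1111000100110001


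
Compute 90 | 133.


0b1011010 | 0b10000101 = 0b11011111 = 223

223


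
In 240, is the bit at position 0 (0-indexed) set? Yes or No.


0b11110000, bit 0 = 0. No

No


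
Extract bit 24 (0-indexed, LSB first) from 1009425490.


0b111100001010101001110001010010, position 24 = 0

0


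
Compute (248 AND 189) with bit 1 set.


Step 1: 248 & 189 = 184
Step 2: 184 | (1 << 1) = 184 | 2 = 186

186


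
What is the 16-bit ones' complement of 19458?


19458 ^ 65535 = 46077

46077


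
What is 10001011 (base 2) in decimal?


10001011 in decimal = 139

139


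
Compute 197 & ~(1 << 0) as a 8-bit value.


197 & ~(1 << 0) = 196

196


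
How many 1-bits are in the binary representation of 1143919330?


0b1000100001011101101001011100010 has 14 set bits

14


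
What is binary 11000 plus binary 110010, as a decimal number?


11000 + 110010 = 1001010 = 74

74


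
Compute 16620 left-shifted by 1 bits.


0b100000011101100 << 1 = 0b1000000111011000 = 33240

33240


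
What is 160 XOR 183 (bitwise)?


0b10100000 ^ 0b10110111 = 0b10111 = 23

23


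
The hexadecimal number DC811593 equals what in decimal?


DC811593 hex = 3699447187 decimal

3699447187


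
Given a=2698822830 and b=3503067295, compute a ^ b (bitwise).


2698822830 ^ 3503067295 = 1880118321

1880118321


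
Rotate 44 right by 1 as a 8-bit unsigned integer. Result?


Rotate 0b101100 right by 1 (8-bit) = 0b10110 = 22

22


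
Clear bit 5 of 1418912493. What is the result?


1418912493 & ~(1 << 5) = 1418912461

1418912461


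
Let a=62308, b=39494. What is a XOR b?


62308 ^ 39494 = 26914

26914


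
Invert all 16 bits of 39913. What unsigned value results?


39913 ^ 65535 = 25622

25622


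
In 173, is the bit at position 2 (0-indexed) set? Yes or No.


0b10101101, bit 2 = 1. Yes

Yes


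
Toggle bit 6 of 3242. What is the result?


3242 ^ (1 << 6) = 3242 ^ 64 = 3306

3306


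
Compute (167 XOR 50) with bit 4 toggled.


Step 1: 167 ^ 50 = 149
Step 2: 149 ^ (1 << 4) = 149 ^ 16 = 133

133


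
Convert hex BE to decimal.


BE hex = 190 decimal

190


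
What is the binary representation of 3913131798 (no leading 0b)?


3913131798 = 11101001001111011010011100010110 in binary

11101001001111011010011100010110


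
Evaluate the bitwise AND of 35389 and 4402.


0b1000101000111101 & 0b1000100110010 = 0b110000 = 48

48


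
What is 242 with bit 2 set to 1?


242 | (1 << 2) = 242 | 4 = 246

246


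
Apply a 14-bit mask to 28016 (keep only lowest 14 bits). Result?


28016 & 16383 = 11632

11632


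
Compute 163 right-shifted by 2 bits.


0b10100011 >> 2 = 0b101000 = 40

40


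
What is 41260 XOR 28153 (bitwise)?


0b1010000100101100 ^ 0b110110111111001 = 0b1100110011010101 = 52437

52437


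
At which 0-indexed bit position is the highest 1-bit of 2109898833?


0b1111101110000101000000001010001. Highest set bit at position 30

30


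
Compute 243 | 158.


0b11110011 | 0b10011110 = 0b11111111 = 255

255


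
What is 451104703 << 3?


0b11010111000110100111110111111 << 3 = 0b11010111000110100111110111111000 = 3608837624

3608837624


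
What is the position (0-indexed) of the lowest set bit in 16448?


0b100000001000000. Lowest set bit at position 6

6


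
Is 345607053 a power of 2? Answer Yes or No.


0b10100100110011000101110001101. Multiple bits set => No

No


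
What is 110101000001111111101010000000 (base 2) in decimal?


110101000001111111101010000000 in decimal = 889715328

889715328


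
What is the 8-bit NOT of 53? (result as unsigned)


~0b110101 = 0b11001010 = 202 (8-bit unsigned)

202


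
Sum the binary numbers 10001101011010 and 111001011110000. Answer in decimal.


10001101011010 + 111001011110000 = 1001011001001010 = 38474

38474


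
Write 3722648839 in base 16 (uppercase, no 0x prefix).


3722648839 = DDE31D07 hex

DDE31D07


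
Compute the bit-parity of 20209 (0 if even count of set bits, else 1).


0b100111011110001 has 9 ones => parity 1

1


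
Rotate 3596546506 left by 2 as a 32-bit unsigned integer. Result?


Rotate 0b11010110010111101111000111001010 left by 2 (32-bit) = 0b1011001011110111100011100101011 = 1501284139

1501284139


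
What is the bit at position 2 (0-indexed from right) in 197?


0b11000101, position 2 = 1

1


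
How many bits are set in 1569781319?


0b1011101100100001111011001000111 has 17 set bits

17


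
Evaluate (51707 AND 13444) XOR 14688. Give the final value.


Step 1: 51707 & 13444 = 128
Step 2: 128 ^ 14688 = 14816

14816


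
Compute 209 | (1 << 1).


209 | (1 << 1) = 209 | 2 = 211

211


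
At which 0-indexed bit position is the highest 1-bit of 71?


0b1000111. Highest set bit at position 6

6


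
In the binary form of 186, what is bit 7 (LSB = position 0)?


0b10111010, position 7 = 1

1


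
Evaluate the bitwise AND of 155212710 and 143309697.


0b1001010000000101101110100110 & 0b1000100010101011101110000001 = 0b1000000000000001101110000000 = 134224768

134224768


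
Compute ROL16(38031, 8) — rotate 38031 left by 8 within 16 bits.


Rotate 0b1001010010001111 left by 8 (16-bit) = 0b1000111110010100 = 36756

36756


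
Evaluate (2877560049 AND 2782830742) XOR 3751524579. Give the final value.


Step 1: 2877560049 & 2782830742 = 2709782672
Step 2: 2709782672 ^ 3751524579 = 2116008051

2116008051


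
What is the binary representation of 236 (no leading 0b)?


236 = 11101100 in binary

11101100


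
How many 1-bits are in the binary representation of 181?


0b10110101 has 5 set bits

5


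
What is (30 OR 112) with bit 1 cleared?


Step 1: 30 | 112 = 126
Step 2: 126 & ~(1 << 1) = 124

124


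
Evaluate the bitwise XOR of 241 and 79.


0b11110001 ^ 0b1001111 = 0b10111110 = 190

190


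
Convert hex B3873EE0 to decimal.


B3873EE0 hex = 3011985120 decimal

3011985120


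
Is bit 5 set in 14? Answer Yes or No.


0b1110, bit 5 = 0. No

No


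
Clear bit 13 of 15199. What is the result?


15199 & ~(1 << 13) = 7007

7007


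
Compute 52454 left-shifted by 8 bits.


0b1100110011100110 << 8 = 0b110011001110011000000000 = 13428224

13428224


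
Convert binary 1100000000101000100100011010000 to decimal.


1100000000101000100100011010000 in decimal = 1611942096

1611942096


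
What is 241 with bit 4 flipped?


241 ^ (1 << 4) = 241 ^ 16 = 225

225


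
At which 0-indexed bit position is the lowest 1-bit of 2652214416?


0b10011110000101011001010010010000. Lowest set bit at position 4

4


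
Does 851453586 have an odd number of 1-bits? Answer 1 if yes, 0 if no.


0b110010110000000010011010010010 has 11 ones => parity 1

1


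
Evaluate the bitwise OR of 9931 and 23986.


0b10011011001011 | 0b101110110110010 = 0b111111111111011 = 32763

32763


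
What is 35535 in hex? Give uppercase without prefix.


35535 = 8ACF hex

8ACF


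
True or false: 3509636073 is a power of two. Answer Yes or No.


0b11010001001100001100101111101001. Multiple bits set => No

No


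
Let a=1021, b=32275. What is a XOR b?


1021 ^ 32275 = 32238

32238


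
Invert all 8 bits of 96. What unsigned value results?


96 ^ 255 = 159

159


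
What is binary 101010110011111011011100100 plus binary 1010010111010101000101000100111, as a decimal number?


101010110011111011011100100 + 1010010111010101000101000100111 = 1011000010001001000000100001011 = 1480884491

1480884491


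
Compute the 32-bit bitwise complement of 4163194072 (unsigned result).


~0b11111000001001010100110011011000 = 0b111110110101011001100100111 = 131773223 (32-bit unsigned)

131773223


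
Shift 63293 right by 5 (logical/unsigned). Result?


0b1111011100111101 >> 5 = 0b11110111001 = 1977

1977


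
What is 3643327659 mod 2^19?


3643327659 & 524287 = 50347

50347


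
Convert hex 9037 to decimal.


9037 hex = 36919 decimal

36919


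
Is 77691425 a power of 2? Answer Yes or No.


0b100101000010111101000100001. Multiple bits set => No

No


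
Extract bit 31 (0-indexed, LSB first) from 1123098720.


0b1000010111100010010000001100000, position 31 = 0

0


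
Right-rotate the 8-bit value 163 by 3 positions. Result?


Rotate 0b10100011 right by 3 (8-bit) = 0b1110100 = 116

116


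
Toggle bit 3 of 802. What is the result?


802 ^ (1 << 3) = 802 ^ 8 = 810

810


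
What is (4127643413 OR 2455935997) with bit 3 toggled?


Step 1: 4127643413 | 2455935997 = 4133937149
Step 2: 4133937149 ^ (1 << 3) = 4133937149 ^ 8 = 4133937141

4133937141


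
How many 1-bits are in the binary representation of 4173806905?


0b11111000110001110011110100111001 has 19 set bits

19


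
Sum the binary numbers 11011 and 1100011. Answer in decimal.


11011 + 1100011 = 1111110 = 126

126


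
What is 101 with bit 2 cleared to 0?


101 & ~(1 << 2) = 97

97


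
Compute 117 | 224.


0b1110101 | 0b11100000 = 0b11110101 = 245

245


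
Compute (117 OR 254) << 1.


Step 1: 117 | 254 = 255
Step 2: 255 << 1 = 510

510


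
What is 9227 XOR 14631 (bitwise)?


0b10010000001011 ^ 0b11100100100111 = 0b1110100101100 = 7468

7468


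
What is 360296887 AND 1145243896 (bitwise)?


0b10101011110011011000110110111 & 0b1000100010000110000100011111000 = 0b100010000010000000010110000 = 71368880

71368880


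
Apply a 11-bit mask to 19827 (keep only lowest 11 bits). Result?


19827 & 2047 = 1395

1395


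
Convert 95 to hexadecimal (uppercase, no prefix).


95 = 5F hex

5F


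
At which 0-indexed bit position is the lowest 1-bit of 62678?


0b1111010011010110. Lowest set bit at position 1

1


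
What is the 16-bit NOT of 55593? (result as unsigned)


~0b1101100100101001 = 0b10011011010110 = 9942 (16-bit unsigned)

9942


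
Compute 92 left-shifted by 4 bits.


0b1011100 << 4 = 0b10111000000 = 1472

1472


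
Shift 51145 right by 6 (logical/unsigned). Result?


0b1100011111001001 >> 6 = 0b1100011111 = 799

799


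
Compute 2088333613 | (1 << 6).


2088333613 | (1 << 6) = 2088333613 | 64 = 2088333677

2088333677


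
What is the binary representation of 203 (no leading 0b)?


203 = 11001011 in binary

11001011


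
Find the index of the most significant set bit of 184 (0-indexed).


0b10111000. Highest set bit at position 7

7


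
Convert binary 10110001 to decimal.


10110001 in decimal = 177

177


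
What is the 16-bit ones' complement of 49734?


49734 ^ 65535 = 15801

15801


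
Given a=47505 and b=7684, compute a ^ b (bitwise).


47505 ^ 7684 = 42901

42901


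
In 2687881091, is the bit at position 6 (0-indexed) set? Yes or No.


0b10100000001101011100111110000011, bit 6 = 0. No

No


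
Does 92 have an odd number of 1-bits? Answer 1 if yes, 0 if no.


0b1011100 has 4 ones => parity 0

0


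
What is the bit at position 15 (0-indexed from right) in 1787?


0b11011111011, position 15 = 0

0


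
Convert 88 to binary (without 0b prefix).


88 = 1011000 in binary

1011000


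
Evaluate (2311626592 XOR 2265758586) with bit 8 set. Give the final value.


Step 1: 2311626592 ^ 2265758586 = 247735322
Step 2: 247735322 | (1 << 8) = 247735322 | 256 = 247735578

247735578


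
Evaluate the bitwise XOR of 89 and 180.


0b1011001 ^ 0b10110100 = 0b11101101 = 237

237


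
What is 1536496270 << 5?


0b1011011100101010001001010001110 << 5 = 0b101101110010101000100101000111000000 = 49167880640

49167880640


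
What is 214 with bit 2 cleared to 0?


214 & ~(1 << 2) = 210

210


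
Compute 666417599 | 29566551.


0b100111101110001011100110111111 | 0b1110000110010011001010111 = 0b100111111110111011111111111111 = 670810111

670810111


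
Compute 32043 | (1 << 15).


32043 | (1 << 15) = 32043 | 32768 = 64811

64811


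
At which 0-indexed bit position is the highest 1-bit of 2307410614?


0b10001001100010000100101010110110. Highest set bit at position 31

31


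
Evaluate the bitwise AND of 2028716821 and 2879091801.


0b1111000111010111100001100010101 & 0b10101011100110110111010001011001 = 0b101000100010110100000000010001 = 680214545

680214545


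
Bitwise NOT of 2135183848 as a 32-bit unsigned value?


~0b1111111010001000101000111101000 = 0b10000000101110111010111000010111 = 2159783447 (32-bit unsigned)

2159783447


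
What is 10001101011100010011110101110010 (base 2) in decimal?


10001101011100010011110101110010 in decimal = 2373008754

2373008754


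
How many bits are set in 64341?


0b1111101101010101 has 11 set bits

11


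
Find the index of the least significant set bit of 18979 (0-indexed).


0b100101000100011. Lowest set bit at position 0

0


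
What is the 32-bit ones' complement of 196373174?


196373174 ^ 4294967295 = 4098594121

4098594121


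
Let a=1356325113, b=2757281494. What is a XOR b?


1356325113 ^ 2757281494 = 4103022127

4103022127


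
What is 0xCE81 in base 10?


CE81 hex = 52865 decimal

52865


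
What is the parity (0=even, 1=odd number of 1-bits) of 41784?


0b1010001100111000 has 7 ones => parity 1

1


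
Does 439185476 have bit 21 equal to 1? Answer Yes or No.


0b11010001011010111000001000100, bit 21 = 1. Yes

Yes


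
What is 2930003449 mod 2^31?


2930003449 & 2147483647 = 782519801

782519801


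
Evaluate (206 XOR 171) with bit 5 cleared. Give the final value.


Step 1: 206 ^ 171 = 101
Step 2: 101 & ~(1 << 5) = 69

69


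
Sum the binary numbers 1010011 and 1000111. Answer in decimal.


1010011 + 1000111 = 10011010 = 154

154


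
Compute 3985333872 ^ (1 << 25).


3985333872 ^ (1 << 25) = 3985333872 ^ 33554432 = 4018888304

4018888304


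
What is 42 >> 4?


0b101010 >> 4 = 0b10 = 2

2


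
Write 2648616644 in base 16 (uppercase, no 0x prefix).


2648616644 = 9DDEAEC4 hex

9DDEAEC4


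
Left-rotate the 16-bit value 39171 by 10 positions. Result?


Rotate 0b1001100100000011 left by 10 (16-bit) = 0b111001100100 = 3684

3684


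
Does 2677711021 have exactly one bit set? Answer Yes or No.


0b10011111100110101010000010101101. Multiple bits set => No

No


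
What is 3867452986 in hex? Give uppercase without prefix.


3867452986 = E684A63A hex

E684A63A


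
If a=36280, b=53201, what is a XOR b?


36280 ^ 53201 = 17001

17001


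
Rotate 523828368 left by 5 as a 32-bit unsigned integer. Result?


Rotate 0b11111001110001111110010010000 left by 5 (32-bit) = 0b11100111000111111001001000000011 = 3877605891

3877605891


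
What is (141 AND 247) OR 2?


Step 1: 141 & 247 = 133
Step 2: 133 | 2 = 135

135


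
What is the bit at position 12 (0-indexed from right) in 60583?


0b1110110010100111, position 12 = 0

0


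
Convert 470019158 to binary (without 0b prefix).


470019158 = 11100000000111110110001010110 in binary

11100000000111110110001010110


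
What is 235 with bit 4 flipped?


235 ^ (1 << 4) = 235 ^ 16 = 251

251


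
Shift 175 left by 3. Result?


0b10101111 << 3 = 0b10101111000 = 1400

1400


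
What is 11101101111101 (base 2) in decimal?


11101101111101 in decimal = 15229

15229


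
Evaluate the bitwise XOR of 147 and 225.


0b10010011 ^ 0b11100001 = 0b1110010 = 114

114


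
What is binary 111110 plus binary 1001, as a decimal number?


111110 + 1001 = 1000111 = 71

71


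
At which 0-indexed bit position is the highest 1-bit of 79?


0b1001111. Highest set bit at position 6

6


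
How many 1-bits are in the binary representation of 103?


0b1100111 has 5 set bits

5


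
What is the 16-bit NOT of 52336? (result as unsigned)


~0b1100110001110000 = 0b11001110001111 = 13199 (16-bit unsigned)

13199


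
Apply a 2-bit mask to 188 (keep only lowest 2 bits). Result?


188 & 3 = 0

0


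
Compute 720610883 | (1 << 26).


720610883 | (1 << 26) = 720610883 | 67108864 = 787719747

787719747


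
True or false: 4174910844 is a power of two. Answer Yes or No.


0b11111000110110000001010101111100. Multiple bits set => No

No


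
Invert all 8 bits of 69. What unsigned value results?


69 ^ 255 = 186

186


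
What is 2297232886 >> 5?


0b10001000111011001111110111110110 >> 5 = 0b100010001110110011111101111 = 71788527

71788527


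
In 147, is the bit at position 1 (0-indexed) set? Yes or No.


0b10010011, bit 1 = 1. Yes

Yes


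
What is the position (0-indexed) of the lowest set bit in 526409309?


0b11111011000000101111001011101. Lowest set bit at position 0

0


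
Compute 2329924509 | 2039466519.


0b10001010110111111101001110011101 | 0b1111001100011111100101000010111 = 0b11111011110111111101101110011111 = 4225751967

4225751967


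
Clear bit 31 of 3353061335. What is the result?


3353061335 & ~(1 << 31) = 1205577687

1205577687


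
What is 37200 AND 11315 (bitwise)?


0b1001000101010000 & 0b10110000110011 = 0b10000 = 16

16


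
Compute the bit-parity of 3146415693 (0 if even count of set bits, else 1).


0b10111011100010100111111001001101 has 19 ones => parity 1

1


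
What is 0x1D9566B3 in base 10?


1D9566B3 hex = 496330419 decimal

496330419


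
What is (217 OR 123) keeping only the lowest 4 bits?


Step 1: 217 | 123 = 251
Step 2: 251 & 15 = 11

11


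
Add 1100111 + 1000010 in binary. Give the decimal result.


1100111 + 1000010 = 10101001 = 169

169


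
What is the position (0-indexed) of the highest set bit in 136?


0b10001000. Highest set bit at position 7

7


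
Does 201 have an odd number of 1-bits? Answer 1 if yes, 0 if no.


0b11001001 has 4 ones => parity 0

0


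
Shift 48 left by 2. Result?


0b110000 << 2 = 0b11000000 = 192

192


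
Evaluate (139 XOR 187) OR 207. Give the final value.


Step 1: 139 ^ 187 = 48
Step 2: 48 | 207 = 255

255


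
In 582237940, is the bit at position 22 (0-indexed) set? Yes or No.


0b100010101101000011111011110100, bit 22 = 0. No

No


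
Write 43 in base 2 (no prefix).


43 = 101011 in binary

101011


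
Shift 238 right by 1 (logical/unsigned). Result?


0b11101110 >> 1 = 0b1110111 = 119

119


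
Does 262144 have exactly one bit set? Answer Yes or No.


0b1000000000000000000. Only one bit set => Yes

Yes


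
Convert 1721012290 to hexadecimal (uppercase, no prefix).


1721012290 = 66949042 hex

66949042


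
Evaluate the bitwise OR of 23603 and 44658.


0b101110000110011 | 0b1010111001110010 = 0b1111111001110011 = 65139

65139


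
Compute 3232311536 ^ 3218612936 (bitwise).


0b11000000101010010010100011110000 ^ 0b10111111110110000010001011001000 = 0b1111111011100010000101000111000 = 2138114616

2138114616


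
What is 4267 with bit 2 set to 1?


4267 | (1 << 2) = 4267 | 4 = 4271

4271


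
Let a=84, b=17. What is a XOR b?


84 ^ 17 = 69

69


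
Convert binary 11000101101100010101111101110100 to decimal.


11000101101100010101111101110100 in decimal = 3316735860

3316735860


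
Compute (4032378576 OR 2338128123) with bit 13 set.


Step 1: 4032378576 | 2338128123 = 4217190139
Step 2: 4217190139 | (1 << 13) = 4217190139 | 8192 = 4217190139

4217190139


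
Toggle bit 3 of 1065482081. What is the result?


1065482081 ^ (1 << 3) = 1065482081 ^ 8 = 1065482089

1065482089


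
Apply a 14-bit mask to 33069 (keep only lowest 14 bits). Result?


33069 & 16383 = 301

301


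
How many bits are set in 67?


0b1000011 has 3 set bits

3


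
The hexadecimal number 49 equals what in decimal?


49 hex = 73 decimal

73


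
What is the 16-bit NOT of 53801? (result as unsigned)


~0b1101001000101001 = 0b10110111010110 = 11734 (16-bit unsigned)

11734


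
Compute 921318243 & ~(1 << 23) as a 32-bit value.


921318243 & ~(1 << 23) = 912929635

912929635


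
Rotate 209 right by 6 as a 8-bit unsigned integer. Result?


Rotate 0b11010001 right by 6 (8-bit) = 0b1000111 = 71

71


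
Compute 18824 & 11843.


0b100100110001000 & 0b10111001000011 = 0b100000000000 = 2048

2048


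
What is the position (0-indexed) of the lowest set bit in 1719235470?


0b1100110011110010111001110001110. Lowest set bit at position 1

1


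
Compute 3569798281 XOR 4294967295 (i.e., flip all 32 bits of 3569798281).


3569798281 ^ 4294967295 = 725169014

725169014


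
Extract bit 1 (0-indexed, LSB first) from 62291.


0b1111001101010011, position 1 = 1

1


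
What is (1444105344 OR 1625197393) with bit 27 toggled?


Step 1: 1444105344 | 1625197393 = 1994379217
Step 2: 1994379217 ^ (1 << 27) = 1994379217 ^ 134217728 = 2128596945

2128596945


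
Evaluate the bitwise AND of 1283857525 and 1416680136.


0b1001100100001100001110001110101 & 0b1010100011100001101001011001000 = 0b1000100000000000001000001000000 = 1140854848

1140854848


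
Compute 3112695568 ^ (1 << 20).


3112695568 ^ (1 << 20) = 3112695568 ^ 1048576 = 3113744144

3113744144


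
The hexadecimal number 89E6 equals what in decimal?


89E6 hex = 35302 decimal

35302


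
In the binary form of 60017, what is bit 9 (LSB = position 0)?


0b1110101001110001, position 9 = 1

1


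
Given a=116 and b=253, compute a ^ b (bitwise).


116 ^ 253 = 137

137


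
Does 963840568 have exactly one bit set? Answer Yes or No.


0b111001011100110000101000111000. Multiple bits set => No

No


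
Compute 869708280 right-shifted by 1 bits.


0b110011110101101011000111111000 >> 1 = 0b11001111010110101100011111100 = 434854140

434854140


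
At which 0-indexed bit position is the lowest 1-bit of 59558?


0b1110100010100110. Lowest set bit at position 1

1


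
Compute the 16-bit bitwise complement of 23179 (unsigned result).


~0b101101010001011 = 0b1010010101110100 = 42356 (16-bit unsigned)

42356


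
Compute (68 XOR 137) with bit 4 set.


Step 1: 68 ^ 137 = 205
Step 2: 205 | (1 << 4) = 205 | 16 = 221

221


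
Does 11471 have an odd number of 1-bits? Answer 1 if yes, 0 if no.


0b10110011001111 has 9 ones => parity 1

1


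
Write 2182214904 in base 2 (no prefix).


2182214904 = 10000010000100011111010011111000 in binary

10000010000100011111010011111000


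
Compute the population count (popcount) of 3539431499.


0b11010010111101110111000001001011 has 18 set bits

18


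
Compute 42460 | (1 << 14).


42460 | (1 << 14) = 42460 | 16384 = 58844

58844


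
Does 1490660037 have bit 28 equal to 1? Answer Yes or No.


0b1011000110110011010101011000101, bit 28 = 1. Yes

Yes


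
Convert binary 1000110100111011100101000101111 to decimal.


1000110100111011100101000101111 in decimal = 1184746031

1184746031


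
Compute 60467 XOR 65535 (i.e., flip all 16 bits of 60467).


60467 ^ 65535 = 5068

5068


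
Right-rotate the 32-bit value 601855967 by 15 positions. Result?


Rotate 0b100011110111111001011111011111 right by 15 (32-bit) = 0b101111101111100100011110111111 = 800999359

800999359


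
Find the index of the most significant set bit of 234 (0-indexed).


0b11101010. Highest set bit at position 7

7


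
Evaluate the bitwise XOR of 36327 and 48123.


0b1000110111100111 ^ 0b1011101111111011 = 0b11011000011100 = 13852

13852


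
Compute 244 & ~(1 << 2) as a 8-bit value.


244 & ~(1 << 2) = 240

240


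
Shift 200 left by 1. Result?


0b11001000 << 1 = 0b110010000 = 400

400


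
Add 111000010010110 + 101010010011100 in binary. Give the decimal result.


111000010010110 + 101010010011100 = 1100010100110010 = 50482

50482


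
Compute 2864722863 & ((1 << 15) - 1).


2864722863 & 32767 = 13231

13231


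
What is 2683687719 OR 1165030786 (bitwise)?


0b10011111111101011101001100100111 | 0b1000101011100001111010110000010 = 0b11011111111101011111011110100111 = 3757438887

3757438887


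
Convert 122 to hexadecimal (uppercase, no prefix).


122 = 7A hex

7A


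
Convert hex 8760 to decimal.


8760 hex = 34656 decimal

34656


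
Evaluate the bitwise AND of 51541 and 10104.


0b1100100101010101 & 0b10011101111000 = 0b101010000 = 336

336


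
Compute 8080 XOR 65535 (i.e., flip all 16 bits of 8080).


8080 ^ 65535 = 57455

57455


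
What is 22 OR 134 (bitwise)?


0b10110 | 0b10000110 = 0b10010110 = 150

150


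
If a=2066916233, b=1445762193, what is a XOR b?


2066916233 ^ 1445762193 = 756954904

756954904


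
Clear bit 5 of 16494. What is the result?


16494 & ~(1 << 5) = 16462

16462


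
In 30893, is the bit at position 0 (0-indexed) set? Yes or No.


0b111100010101101, bit 0 = 1. Yes

Yes


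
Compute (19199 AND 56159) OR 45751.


Step 1: 19199 & 56159 = 19039
Step 2: 19039 | 45751 = 64255

64255


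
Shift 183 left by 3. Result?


0b10110111 << 3 = 0b10110111000 = 1464

1464


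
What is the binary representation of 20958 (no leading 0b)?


20958 = 101000111011110 in binary

101000111011110


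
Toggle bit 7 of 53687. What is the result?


53687 ^ (1 << 7) = 53687 ^ 128 = 53559

53559


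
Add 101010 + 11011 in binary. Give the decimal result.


101010 + 11011 = 1000101 = 69

69


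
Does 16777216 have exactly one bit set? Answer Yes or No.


0b1000000000000000000000000. Only one bit set => Yes

Yes


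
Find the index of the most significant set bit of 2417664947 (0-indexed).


0b10010000000110101010001110110011. Highest set bit at position 31

31


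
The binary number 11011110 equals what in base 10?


11011110 in decimal = 222

222


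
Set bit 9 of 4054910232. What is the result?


4054910232 | (1 << 9) = 4054910232 | 512 = 4054910744

4054910744
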